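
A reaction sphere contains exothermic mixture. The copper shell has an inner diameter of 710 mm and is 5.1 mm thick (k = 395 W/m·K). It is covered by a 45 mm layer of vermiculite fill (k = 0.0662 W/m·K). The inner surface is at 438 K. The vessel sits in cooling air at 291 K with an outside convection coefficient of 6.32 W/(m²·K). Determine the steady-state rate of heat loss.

Spherical conduction: R = (1/r_in − 1/r_out)/(4πk) per layer; series-sum.
R_copper shell = (1/0.355 − 1/0.3601)/(4π×395) = 8.037×10^-6 K/W
R_vermiculite fill = (1/0.3601 − 1/0.4051)/(4π×0.0662) = 0.3708 K/W
R_outer film = 1/(h·4πr_o²) = 1/(6.32×4π×0.4051²) = 0.07673 K/W
R_total = 0.4476 K/W
Q = ΔT/R_total = 147/0.4476

Q ≈ 328 W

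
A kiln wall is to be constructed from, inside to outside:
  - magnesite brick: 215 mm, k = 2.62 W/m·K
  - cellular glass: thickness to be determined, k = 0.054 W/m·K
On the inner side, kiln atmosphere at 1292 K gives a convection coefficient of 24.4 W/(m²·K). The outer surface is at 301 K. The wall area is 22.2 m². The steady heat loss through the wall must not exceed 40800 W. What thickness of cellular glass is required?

L ≈ 22.5 mm

Using the resistance-network approach (series):
R_inner film = 1/(h_i·A) = 1/(24.4×22.2) = 0.001846 K/W
R_magnesite brick = L/(kA) = 0.215/(2.62×22.2) = 0.003696 K/W
Sum of the known resistances R_other = 0.005543 K/W
Required total resistance R_tot = ΔT/Q_allow = 991/40800 = 0.02429 K/W
R_cellular glass = R_tot − R_other = 0.01875 K/W
L = R·k·A = 0.01875×0.054×22.2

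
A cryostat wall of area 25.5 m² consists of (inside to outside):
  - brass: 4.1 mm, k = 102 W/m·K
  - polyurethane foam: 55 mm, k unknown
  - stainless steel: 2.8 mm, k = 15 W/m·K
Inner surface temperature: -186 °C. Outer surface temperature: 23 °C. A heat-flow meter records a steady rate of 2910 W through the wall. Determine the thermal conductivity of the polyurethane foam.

k ≈ 0.03 W/(m·K)

Model the wall as resistances in series:
R_brass = L/(kA) = 0.0041/(102×25.5) = 1.576×10^-6 K/W
R_stainless steel = L/(kA) = 0.0028/(15×25.5) = 7.32×10^-6 K/W
Sum of known resistances R_other = 8.897×10^-6 K/W
Total R = ΔT/Q = 209/2910 = 0.07182 K/W
R_polyurethane foam = R_total − R_other = 0.07181 K/W
k = L/(R·A) = 0.055/(0.07181×25.5)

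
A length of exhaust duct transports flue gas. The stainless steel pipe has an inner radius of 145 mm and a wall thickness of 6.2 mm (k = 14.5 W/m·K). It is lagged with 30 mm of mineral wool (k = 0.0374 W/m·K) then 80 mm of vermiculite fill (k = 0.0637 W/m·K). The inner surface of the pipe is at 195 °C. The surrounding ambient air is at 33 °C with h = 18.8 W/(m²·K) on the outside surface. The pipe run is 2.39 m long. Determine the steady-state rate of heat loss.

Cylindrical conduction, so R = ln(r₂/r₁)/(2πkL) per layer, in series:
R_stainless steel pipe wall = ln(151.2/145)/(2π×14.5×2.39) = 1.923×10^-4 K/W
R_mineral wool = ln(181.2/151.2)/(2π×0.0374×2.39) = 0.3223 K/W
R_vermiculite fill = ln(261.2/181.2)/(2π×0.0637×2.39) = 0.3823 K/W
R_outer film = 1/(h_o·2πr_oL) = 1/(18.8×2π×0.2612×2.39) = 0.01356 K/W
R_total = 0.7183 K/W
Q = ΔT/R_total = 162/0.7183

Q ≈ 226 W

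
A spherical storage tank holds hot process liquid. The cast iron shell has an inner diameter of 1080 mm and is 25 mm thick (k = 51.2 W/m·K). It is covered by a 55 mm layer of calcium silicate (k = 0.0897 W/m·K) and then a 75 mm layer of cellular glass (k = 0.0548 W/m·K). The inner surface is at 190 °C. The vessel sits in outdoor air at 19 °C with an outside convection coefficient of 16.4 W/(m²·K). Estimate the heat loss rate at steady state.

Q ≈ 425 W

Each spherical layer contributes R = (1/r_i − 1/r_o)/(4πk):
R_cast iron shell = (1/0.54 − 1/0.565)/(4π×51.2) = 1.274×10^-4 K/W
R_calcium silicate = (1/0.565 − 1/0.62)/(4π×0.0897) = 0.1393 K/W
R_cellular glass = (1/0.62 − 1/0.695)/(4π×0.0548) = 0.2528 K/W
R_outer film = 1/(h·4πr_o²) = 1/(16.4×4π×0.695²) = 0.01005 K/W
R_total = 0.4022 K/W
Q = ΔT/R_total = 171/0.4022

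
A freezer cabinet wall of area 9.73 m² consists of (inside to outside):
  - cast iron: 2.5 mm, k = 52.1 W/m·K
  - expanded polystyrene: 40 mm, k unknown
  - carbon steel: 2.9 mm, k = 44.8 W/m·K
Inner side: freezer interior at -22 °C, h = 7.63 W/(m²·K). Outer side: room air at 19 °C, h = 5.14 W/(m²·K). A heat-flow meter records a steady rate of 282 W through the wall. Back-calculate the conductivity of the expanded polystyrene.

k ≈ 0.0367 W/(m·K)

Model the wall as resistances in series:
R_inner film = 1/(h_i·A) = 1/(7.63×9.73) = 0.01347 K/W
R_cast iron = L/(kA) = 0.0025/(52.1×9.73) = 4.932×10^-6 K/W
R_carbon steel = L/(kA) = 0.0029/(44.8×9.73) = 6.653×10^-6 K/W
R_outer film = 1/(h_o·A) = 1/(5.14×9.73) = 0.02 K/W
Sum of known resistances R_other = 0.03348 K/W
Total R = ΔT/Q = 41/282 = 0.1454 K/W
R_expanded polystyrene = R_total − R_other = 0.1119 K/W
k = L/(R·A) = 0.04/(0.1119×9.73)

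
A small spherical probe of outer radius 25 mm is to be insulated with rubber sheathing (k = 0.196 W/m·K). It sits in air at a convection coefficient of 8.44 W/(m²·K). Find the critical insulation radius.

For a sphere r_cr = 2k/h = 2×0.196/8.44
r_cr = 46.4 mm; since the bare radius (25 mm) is below r_cr, adding a thin layer of insulation will *increase* heat loss.

r_cr ≈ 46.4 mm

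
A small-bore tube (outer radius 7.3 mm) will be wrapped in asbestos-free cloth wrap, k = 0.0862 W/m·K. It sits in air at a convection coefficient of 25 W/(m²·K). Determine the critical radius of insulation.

r_cr ≈ 3.45 mm

For a cylinder r_cr = k/h = 0.0862/25
r_cr = 3.45 mm; since the bare radius (7.3 mm) is above r_cr, any added insulation will reduce heat loss.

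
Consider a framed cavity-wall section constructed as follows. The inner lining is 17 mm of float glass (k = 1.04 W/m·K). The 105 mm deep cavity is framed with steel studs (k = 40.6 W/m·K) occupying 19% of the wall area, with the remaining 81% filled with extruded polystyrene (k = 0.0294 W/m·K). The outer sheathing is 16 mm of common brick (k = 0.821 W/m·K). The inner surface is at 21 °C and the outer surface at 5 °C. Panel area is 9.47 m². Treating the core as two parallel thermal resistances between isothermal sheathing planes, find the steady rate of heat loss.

Q ≈ 3070 W

Sheathing layers in series; stud and cavity paths in parallel between them.
R_inner = 0.017/(1.04×9.47) = 0.001726 K/W
R_stud  = 0.105/(40.6×0.19×9.47) = 0.001437 K/W
R_cav   = 0.105/(0.0294×0.81×9.47) = 0.4656 K/W
1/R_core = 1/R_stud + 1/R_cav → R_core = 0.001433 K/W
R_outer = 0.016/(0.821×9.47) = 0.002058 K/W
R_total = 0.005217 K/W
Q = ΔT/R_total = 16/0.005217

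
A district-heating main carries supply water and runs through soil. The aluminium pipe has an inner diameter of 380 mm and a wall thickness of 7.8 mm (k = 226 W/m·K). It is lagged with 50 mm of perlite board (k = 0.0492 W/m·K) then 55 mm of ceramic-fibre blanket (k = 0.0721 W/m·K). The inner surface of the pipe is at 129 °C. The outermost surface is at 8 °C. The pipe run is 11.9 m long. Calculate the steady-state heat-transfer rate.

Q ≈ 1230 W

For a radial system each layer contributes R = ln(r_out/r_in)/(2πkL); films add R = 1/(hA).
R_aluminium pipe wall = ln(197.8/190)/(2π×226×11.9) = 2.381×10^-6 K/W
R_perlite board = ln(247.8/197.8)/(2π×0.0492×11.9) = 0.06126 K/W
R_ceramic-fibre blanket = ln(302.8/247.8)/(2π×0.0721×11.9) = 0.03718 K/W
R_total = 0.09845 K/W
Q = ΔT/R_total = 121/0.09845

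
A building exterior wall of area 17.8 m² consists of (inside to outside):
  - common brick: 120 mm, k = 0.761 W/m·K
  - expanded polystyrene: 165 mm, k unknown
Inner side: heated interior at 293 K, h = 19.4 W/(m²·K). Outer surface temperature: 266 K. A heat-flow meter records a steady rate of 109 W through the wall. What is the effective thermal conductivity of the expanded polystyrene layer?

k ≈ 0.0393 W/(m·K)

Series thermal resistances:
R_inner film = 1/(h_i·A) = 1/(19.4×17.8) = 0.002896 K/W
R_common brick = L/(kA) = 0.12/(0.761×17.8) = 0.008859 K/W
Sum of known resistances R_other = 0.01175 K/W
Total R = ΔT/Q = 27/109 = 0.2477 K/W
R_expanded polystyrene = R_total − R_other = 0.236 K/W
k = L/(R·A) = 0.165/(0.236×17.8)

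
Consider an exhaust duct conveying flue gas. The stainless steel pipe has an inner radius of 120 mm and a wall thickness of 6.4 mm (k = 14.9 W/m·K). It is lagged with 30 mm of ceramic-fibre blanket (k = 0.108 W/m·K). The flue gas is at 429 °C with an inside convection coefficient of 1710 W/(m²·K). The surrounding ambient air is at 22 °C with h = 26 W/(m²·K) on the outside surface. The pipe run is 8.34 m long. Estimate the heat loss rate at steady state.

Q ≈ 9580 W

Radial resistances (cylindrical: R_cond = ln(r_o/r_i)/(2πkL), R_conv = 1/(h·2πrL)):
R_inner film = 1/(h_i·2πr₁L) = 1/(1710×2π×0.12×8.34) = 9.3×10^-5 K/W
R_stainless steel pipe wall = ln(126.4/120)/(2π×14.9×8.34) = 6.655×10^-5 K/W
R_ceramic-fibre blanket = ln(156.4/126.4)/(2π×0.108×8.34) = 0.03763 K/W
R_outer film = 1/(h_o·2πr_oL) = 1/(26×2π×0.1564×8.34) = 0.004693 K/W
R_total = 0.04248 K/W
Q = ΔT/R_total = 407/0.04248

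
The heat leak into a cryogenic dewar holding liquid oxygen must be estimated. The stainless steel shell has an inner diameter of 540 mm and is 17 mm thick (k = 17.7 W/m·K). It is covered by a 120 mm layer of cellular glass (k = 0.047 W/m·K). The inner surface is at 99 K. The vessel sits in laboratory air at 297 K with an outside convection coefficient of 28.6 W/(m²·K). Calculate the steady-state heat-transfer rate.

Radial (spherical) resistances in series:
R_stainless steel shell = (1/0.27 − 1/0.287)/(4π×17.7) = 9.863×10^-4 K/W
R_cellular glass = (1/0.287 − 1/0.407)/(4π×0.047) = 1.739 K/W
R_outer film = 1/(h·4πr_o²) = 1/(28.6×4π×0.407²) = 0.0168 K/W
R_total = 1.757 K/W
Q = ΔT/R_total = 198/1.757

Q ≈ 113 W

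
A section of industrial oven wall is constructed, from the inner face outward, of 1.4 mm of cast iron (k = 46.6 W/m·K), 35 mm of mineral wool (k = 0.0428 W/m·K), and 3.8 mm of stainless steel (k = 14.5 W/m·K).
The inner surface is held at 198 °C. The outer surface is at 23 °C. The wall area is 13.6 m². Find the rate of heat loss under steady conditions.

Series thermal resistances:
R_cast iron = L/(kA) = 0.0014/(46.6×13.6) = 2.209×10^-6 K/W
R_mineral wool = L/(kA) = 0.035/(0.0428×13.6) = 0.06013 K/W
R_stainless steel = L/(kA) = 0.0038/(14.5×13.6) = 1.927×10^-5 K/W
R_total = 0.06015 K/W
Q = ΔT / R_total = 175 / 0.06015

Q ≈ 2910 W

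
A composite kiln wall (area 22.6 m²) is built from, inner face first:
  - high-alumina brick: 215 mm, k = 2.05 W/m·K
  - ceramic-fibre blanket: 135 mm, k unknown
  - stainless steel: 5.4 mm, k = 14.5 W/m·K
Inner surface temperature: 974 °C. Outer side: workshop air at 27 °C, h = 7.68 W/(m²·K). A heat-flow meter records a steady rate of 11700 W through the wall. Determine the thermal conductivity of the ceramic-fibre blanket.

Series thermal resistances:
R_high-alumina brick = L/(kA) = 0.215/(2.05×22.6) = 0.004641 K/W
R_stainless steel = L/(kA) = 0.0054/(14.5×22.6) = 1.648×10^-5 K/W
R_outer film = 1/(h_o·A) = 1/(7.68×22.6) = 0.005761 K/W
Sum of known resistances R_other = 0.01042 K/W
Total R = ΔT/Q = 947/11700 = 0.08094 K/W
R_ceramic-fibre blanket = R_total − R_other = 0.07052 K/W
k = L/(R·A) = 0.135/(0.07052×22.6)

k ≈ 0.0847 W/(m·K)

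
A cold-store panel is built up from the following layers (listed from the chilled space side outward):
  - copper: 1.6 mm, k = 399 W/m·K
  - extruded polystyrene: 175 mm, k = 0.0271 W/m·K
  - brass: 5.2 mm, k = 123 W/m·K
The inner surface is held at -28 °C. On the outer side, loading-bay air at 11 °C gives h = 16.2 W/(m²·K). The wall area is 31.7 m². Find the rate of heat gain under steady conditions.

Q ≈ 190 W

Thermal resistances in series:
R_copper = L/(kA) = 0.0016/(399×31.7) = 1.265×10^-7 K/W
R_extruded polystyrene = L/(kA) = 0.175/(0.0271×31.7) = 0.2037 K/W
R_brass = L/(kA) = 0.0052/(123×31.7) = 1.334×10^-6 K/W
R_outer film = 1/(h_o·A) = 1/(16.2×31.7) = 0.001947 K/W
R_total = 0.2057 K/W
Q = ΔT / R_total = 39 / 0.2057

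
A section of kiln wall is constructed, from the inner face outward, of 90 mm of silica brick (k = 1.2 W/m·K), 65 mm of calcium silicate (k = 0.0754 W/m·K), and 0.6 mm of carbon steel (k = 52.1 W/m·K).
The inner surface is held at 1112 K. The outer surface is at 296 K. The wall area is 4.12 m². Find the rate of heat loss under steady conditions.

Q ≈ 3590 W

Model the wall as resistances in series:
R_silica brick = L/(kA) = 0.09/(1.2×4.12) = 0.0182 K/W
R_calcium silicate = L/(kA) = 0.065/(0.0754×4.12) = 0.2092 K/W
R_carbon steel = L/(kA) = 0.0006/(52.1×4.12) = 2.795×10^-6 K/W
R_total = 0.2274 K/W
Q = ΔT / R_total = 816 / 0.2274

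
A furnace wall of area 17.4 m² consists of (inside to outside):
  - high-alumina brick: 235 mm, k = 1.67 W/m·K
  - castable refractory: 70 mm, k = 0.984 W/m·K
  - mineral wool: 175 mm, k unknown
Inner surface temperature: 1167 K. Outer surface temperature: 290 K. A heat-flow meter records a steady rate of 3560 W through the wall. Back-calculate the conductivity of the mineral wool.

k ≈ 0.0429 W/(m·K)

Using the resistance-network approach (series):
R_high-alumina brick = L/(kA) = 0.235/(1.67×17.4) = 0.008087 K/W
R_castable refractory = L/(kA) = 0.07/(0.984×17.4) = 0.004088 K/W
Sum of known resistances R_other = 0.01218 K/W
Total R = ΔT/Q = 877/3560 = 0.2463 K/W
R_mineral wool = R_total − R_other = 0.2342 K/W
k = L/(R·A) = 0.175/(0.2342×17.4)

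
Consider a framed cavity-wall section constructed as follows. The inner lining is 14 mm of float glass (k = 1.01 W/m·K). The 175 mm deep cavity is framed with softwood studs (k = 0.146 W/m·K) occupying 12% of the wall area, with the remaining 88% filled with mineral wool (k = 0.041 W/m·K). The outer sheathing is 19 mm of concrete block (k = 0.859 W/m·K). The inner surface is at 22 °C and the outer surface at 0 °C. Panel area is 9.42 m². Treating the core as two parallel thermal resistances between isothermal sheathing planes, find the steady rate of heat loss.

Sheathing layers in series; stud and cavity paths in parallel between them.
R_inner = 0.014/(1.01×9.42) = 0.001471 K/W
R_stud  = 0.175/(0.146×0.12×9.42) = 1.06 K/W
R_cav   = 0.175/(0.041×0.88×9.42) = 0.5149 K/W
1/R_core = 1/R_stud + 1/R_cav → R_core = 0.3466 K/W
R_outer = 0.019/(0.859×9.42) = 0.002348 K/W
R_total = 0.3504 K/W
Q = ΔT/R_total = 22/0.3504

Q ≈ 62.8 W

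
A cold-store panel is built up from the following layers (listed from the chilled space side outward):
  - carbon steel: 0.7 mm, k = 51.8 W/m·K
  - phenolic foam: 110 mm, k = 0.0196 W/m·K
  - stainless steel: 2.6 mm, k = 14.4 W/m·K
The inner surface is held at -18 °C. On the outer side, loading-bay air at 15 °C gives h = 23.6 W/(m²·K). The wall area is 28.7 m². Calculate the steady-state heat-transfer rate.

Using the resistance-network approach (series):
R_carbon steel = L/(kA) = 0.0007/(51.8×28.7) = 4.709×10^-7 K/W
R_phenolic foam = L/(kA) = 0.11/(0.0196×28.7) = 0.1955 K/W
R_stainless steel = L/(kA) = 0.0026/(14.4×28.7) = 6.291×10^-6 K/W
R_outer film = 1/(h_o·A) = 1/(23.6×28.7) = 0.001476 K/W
R_total = 0.197 K/W
Q = ΔT / R_total = 33 / 0.197

Q ≈ 167 W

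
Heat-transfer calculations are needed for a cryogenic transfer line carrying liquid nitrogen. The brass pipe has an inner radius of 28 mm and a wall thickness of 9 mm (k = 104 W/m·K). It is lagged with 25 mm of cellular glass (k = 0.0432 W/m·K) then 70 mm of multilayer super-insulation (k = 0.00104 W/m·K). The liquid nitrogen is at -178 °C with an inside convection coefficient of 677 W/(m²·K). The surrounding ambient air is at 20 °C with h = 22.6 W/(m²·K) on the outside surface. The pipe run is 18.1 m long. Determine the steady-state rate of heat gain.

Q ≈ 30.5 W

Cylindrical conduction, so R = ln(r₂/r₁)/(2πkL) per layer, in series:
R_inner film = 1/(h_i·2πr₁L) = 1/(677×2π×0.028×18.1) = 4.639×10^-4 K/W
R_brass pipe wall = ln(37/28)/(2π×104×18.1) = 2.356×10^-5 K/W
R_cellular glass = ln(62/37)/(2π×0.0432×18.1) = 0.1051 K/W
R_multilayer super-insulation = ln(132/62)/(2π×0.00104×18.1) = 6.389 K/W
R_outer film = 1/(h_o·2πr_oL) = 1/(22.6×2π×0.132×18.1) = 0.002948 K/W
R_total = 6.498 K/W
Q = ΔT/R_total = 198/6.498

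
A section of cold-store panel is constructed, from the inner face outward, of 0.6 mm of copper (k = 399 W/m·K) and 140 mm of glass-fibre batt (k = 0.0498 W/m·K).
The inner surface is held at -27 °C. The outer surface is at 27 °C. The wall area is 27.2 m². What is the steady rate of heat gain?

Treating each layer as a thermal resistance in series:
R_copper = L/(kA) = 0.0006/(399×27.2) = 5.529×10^-8 K/W
R_glass-fibre batt = L/(kA) = 0.14/(0.0498×27.2) = 0.1034 K/W
R_total = 0.1034 K/W
Q = ΔT / R_total = 54 / 0.1034

Q ≈ 522 W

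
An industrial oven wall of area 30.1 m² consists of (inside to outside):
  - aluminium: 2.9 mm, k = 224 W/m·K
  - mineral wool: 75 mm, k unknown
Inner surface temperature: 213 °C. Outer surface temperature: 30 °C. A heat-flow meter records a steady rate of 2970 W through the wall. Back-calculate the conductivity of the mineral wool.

Model the wall as resistances in series:
R_aluminium = L/(kA) = 0.0029/(224×30.1) = 4.301×10^-7 K/W
Sum of known resistances R_other = 4.301×10^-7 K/W
Total R = ΔT/Q = 183/2970 = 0.06162 K/W
R_mineral wool = R_total − R_other = 0.06162 K/W
k = L/(R·A) = 0.075/(0.06162×30.1)

k ≈ 0.0404 W/(m·K)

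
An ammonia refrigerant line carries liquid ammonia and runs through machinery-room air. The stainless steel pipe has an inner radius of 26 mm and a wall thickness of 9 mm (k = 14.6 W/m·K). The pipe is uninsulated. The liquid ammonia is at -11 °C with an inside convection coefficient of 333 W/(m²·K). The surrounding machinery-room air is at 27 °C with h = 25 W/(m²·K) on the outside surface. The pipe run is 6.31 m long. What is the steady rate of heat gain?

Q ≈ 1180 W

Treating each annulus and film as a series resistance:
R_inner film = 1/(h_i·2πr₁L) = 1/(333×2π×0.026×6.31) = 0.002913 K/W
R_stainless steel pipe wall = ln(35/26)/(2π×14.6×6.31) = 5.135×10^-4 K/W
R_outer film = 1/(h_o·2πr_oL) = 1/(25×2π×0.035×6.31) = 0.02883 K/W
R_total = 0.03225 K/W
Q = ΔT/R_total = 38/0.03225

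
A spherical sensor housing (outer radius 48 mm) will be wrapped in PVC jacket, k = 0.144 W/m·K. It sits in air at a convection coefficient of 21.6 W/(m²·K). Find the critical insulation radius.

r_cr ≈ 13.3 mm

For a sphere r_cr = 2k/h = 2×0.144/21.6
r_cr = 13.3 mm; since the bare radius (48 mm) is above r_cr, any added insulation will reduce heat loss.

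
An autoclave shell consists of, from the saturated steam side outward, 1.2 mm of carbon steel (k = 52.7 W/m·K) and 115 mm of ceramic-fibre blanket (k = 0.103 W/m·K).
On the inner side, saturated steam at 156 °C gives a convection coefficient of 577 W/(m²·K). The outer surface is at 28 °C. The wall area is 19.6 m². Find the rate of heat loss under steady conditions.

Series thermal resistances:
R_inner film = 1/(h_i·A) = 1/(577×19.6) = 8.842×10^-5 K/W
R_carbon steel = L/(kA) = 0.0012/(52.7×19.6) = 1.162×10^-6 K/W
R_ceramic-fibre blanket = L/(kA) = 0.115/(0.103×19.6) = 0.05696 K/W
R_total = 0.05705 K/W
Q = ΔT / R_total = 128 / 0.05705

Q ≈ 2240 W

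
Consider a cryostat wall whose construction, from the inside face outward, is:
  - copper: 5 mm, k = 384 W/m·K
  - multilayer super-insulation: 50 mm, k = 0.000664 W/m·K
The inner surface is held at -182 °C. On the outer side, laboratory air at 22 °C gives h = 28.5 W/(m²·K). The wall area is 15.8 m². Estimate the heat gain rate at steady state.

Series thermal resistances:
R_copper = L/(kA) = 0.005/(384×15.8) = 8.241×10^-7 K/W
R_multilayer super-insulation = L/(kA) = 0.05/(0.000664×15.8) = 4.766 K/W
R_outer film = 1/(h_o·A) = 1/(28.5×15.8) = 0.002221 K/W
R_total = 4.768 K/W
Q = ΔT / R_total = 204 / 4.768

Q ≈ 42.8 W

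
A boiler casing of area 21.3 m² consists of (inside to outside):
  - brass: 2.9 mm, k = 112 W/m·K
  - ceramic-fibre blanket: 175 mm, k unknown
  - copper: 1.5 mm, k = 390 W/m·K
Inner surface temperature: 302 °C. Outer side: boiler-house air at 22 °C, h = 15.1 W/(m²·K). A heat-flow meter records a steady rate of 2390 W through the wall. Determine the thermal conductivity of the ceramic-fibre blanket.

Thermal resistances in series:
R_brass = L/(kA) = 0.0029/(112×21.3) = 1.216×10^-6 K/W
R_copper = L/(kA) = 0.0015/(390×21.3) = 1.806×10^-7 K/W
R_outer film = 1/(h_o·A) = 1/(15.1×21.3) = 0.003109 K/W
Sum of known resistances R_other = 0.003111 K/W
Total R = ΔT/Q = 280/2390 = 0.1172 K/W
R_ceramic-fibre blanket = R_total − R_other = 0.114 K/W
k = L/(R·A) = 0.175/(0.114×21.3)

k ≈ 0.072 W/(m·K)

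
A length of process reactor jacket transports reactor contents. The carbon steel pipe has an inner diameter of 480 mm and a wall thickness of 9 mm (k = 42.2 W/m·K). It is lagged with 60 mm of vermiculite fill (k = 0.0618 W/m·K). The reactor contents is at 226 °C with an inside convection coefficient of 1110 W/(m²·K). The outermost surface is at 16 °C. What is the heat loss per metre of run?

Treating each annulus and film as a series resistance:
R_inner film = 1/(h_i·2πr₁L) = 1/(1110×2π×0.24×1) = 5.974×10^-4 K/W
R_carbon steel pipe wall = ln(249/240)/(2π×42.2×1) = 1.388×10^-4 K/W
R_vermiculite fill = ln(309/249)/(2π×0.0618×1) = 0.556 K/W
R_total = 0.5567 K/W
Q = ΔT/R_total = 210/0.5567

q′ ≈ 377 W/m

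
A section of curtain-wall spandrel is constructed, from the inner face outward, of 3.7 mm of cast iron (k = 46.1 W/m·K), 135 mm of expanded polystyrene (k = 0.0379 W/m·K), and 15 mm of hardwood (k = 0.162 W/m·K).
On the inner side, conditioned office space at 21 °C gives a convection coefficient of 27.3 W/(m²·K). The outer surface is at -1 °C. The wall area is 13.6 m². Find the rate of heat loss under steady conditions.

Q ≈ 81.1 W

Series thermal resistances:
R_inner film = 1/(h_i·A) = 1/(27.3×13.6) = 0.002693 K/W
R_cast iron = L/(kA) = 0.0037/(46.1×13.6) = 5.901×10^-6 K/W
R_expanded polystyrene = L/(kA) = 0.135/(0.0379×13.6) = 0.2619 K/W
R_hardwood = L/(kA) = 0.015/(0.162×13.6) = 0.006808 K/W
R_total = 0.2714 K/W
Q = ΔT / R_total = 22 / 0.2714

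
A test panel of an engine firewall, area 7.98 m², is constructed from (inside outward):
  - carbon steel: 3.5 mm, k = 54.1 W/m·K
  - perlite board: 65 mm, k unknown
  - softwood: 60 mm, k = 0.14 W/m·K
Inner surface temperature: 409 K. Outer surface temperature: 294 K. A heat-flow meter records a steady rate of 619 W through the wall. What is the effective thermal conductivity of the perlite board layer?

Treating each layer as a thermal resistance in series:
R_carbon steel = L/(kA) = 0.0035/(54.1×7.98) = 8.107×10^-6 K/W
R_softwood = L/(kA) = 0.06/(0.14×7.98) = 0.05371 K/W
Sum of known resistances R_other = 0.05371 K/W
Total R = ΔT/Q = 115/619 = 0.1858 K/W
R_perlite board = R_total − R_other = 0.1321 K/W
k = L/(R·A) = 0.065/(0.1321×7.98)

k ≈ 0.0617 W/(m·K)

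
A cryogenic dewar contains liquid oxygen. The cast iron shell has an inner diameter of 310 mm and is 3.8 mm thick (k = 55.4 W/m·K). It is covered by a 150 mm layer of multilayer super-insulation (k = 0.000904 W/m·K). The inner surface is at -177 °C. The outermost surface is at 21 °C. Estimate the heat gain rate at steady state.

Q ≈ 0.735 W

Spherical conduction: R = (1/r_in − 1/r_out)/(4πk) per layer; series-sum.
R_cast iron shell = (1/0.155 − 1/0.1588)/(4π×55.4) = 2.218×10^-4 K/W
R_multilayer super-insulation = (1/0.1588 − 1/0.3088)/(4π×0.000904) = 269.3 K/W
R_total = 269.3 K/W
Q = ΔT/R_total = 198/269.3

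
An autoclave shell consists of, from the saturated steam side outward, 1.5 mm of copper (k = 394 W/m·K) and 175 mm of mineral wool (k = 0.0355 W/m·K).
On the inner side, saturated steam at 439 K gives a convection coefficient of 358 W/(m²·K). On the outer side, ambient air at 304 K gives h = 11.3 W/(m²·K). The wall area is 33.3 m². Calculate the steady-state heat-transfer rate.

Thermal resistances in series:
R_inner film = 1/(h_i·A) = 1/(358×33.3) = 8.388×10^-5 K/W
R_copper = L/(kA) = 0.0015/(394×33.3) = 1.143×10^-7 K/W
R_mineral wool = L/(kA) = 0.175/(0.0355×33.3) = 0.148 K/W
R_outer film = 1/(h_o·A) = 1/(11.3×33.3) = 0.002658 K/W
R_total = 0.1508 K/W
Q = ΔT / R_total = 135 / 0.1508

Q ≈ 895 W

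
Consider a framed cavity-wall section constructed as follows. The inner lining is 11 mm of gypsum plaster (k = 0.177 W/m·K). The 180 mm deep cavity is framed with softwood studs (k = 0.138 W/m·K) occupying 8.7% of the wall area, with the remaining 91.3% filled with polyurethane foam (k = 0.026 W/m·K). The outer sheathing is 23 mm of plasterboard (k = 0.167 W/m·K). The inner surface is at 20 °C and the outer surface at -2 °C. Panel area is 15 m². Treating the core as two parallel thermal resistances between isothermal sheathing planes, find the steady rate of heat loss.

Q ≈ 63 W

Sheathing layers in series; stud and cavity paths in parallel between them.
R_inner = 0.011/(0.177×15) = 0.004143 K/W
R_stud  = 0.18/(0.138×0.087×15) = 0.9995 K/W
R_cav   = 0.18/(0.026×0.913×15) = 0.5055 K/W
1/R_core = 1/R_stud + 1/R_cav → R_core = 0.3357 K/W
R_outer = 0.023/(0.167×15) = 0.009182 K/W
R_total = 0.349 K/W
Q = ΔT/R_total = 22/0.349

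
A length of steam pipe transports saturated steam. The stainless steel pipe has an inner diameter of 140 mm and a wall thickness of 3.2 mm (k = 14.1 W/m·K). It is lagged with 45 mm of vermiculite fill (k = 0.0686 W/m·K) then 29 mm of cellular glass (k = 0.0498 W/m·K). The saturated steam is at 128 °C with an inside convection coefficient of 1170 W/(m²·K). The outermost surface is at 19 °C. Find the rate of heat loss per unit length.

Per-layer cylindrical resistances, series-summed:
R_inner film = 1/(h_i·2πr₁L) = 1/(1170×2π×0.07×1) = 0.001943 K/W
R_stainless steel pipe wall = ln(73.2/70)/(2π×14.1×1) = 5.046×10^-4 K/W
R_vermiculite fill = ln(118.2/73.2)/(2π×0.0686×1) = 1.112 K/W
R_cellular glass = ln(147.2/118.2)/(2π×0.0498×1) = 0.7012 K/W
R_total = 1.815 K/W
Q = ΔT/R_total = 109/1.815

q′ ≈ 60 W/m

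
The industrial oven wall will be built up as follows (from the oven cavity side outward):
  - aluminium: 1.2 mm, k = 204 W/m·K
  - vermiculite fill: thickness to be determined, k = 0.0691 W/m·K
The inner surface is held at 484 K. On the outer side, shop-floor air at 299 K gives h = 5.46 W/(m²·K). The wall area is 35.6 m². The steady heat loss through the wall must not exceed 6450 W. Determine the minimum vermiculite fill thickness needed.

L ≈ 57.9 mm

Treating each layer as a thermal resistance in series:
R_aluminium = L/(kA) = 0.0012/(204×35.6) = 1.652×10^-7 K/W
R_outer film = 1/(h_o·A) = 1/(5.46×35.6) = 0.005145 K/W
Sum of the known resistances R_other = 0.005145 K/W
Required total resistance R_tot = ΔT/Q_allow = 185/6450 = 0.02868 K/W
R_vermiculite fill = R_tot − R_other = 0.02354 K/W
L = R·k·A = 0.02354×0.0691×35.6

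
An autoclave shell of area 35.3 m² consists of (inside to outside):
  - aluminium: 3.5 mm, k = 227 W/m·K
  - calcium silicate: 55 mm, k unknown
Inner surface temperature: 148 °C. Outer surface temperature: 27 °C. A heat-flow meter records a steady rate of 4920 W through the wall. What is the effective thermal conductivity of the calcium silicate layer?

Using the resistance-network approach (series):
R_aluminium = L/(kA) = 0.0035/(227×35.3) = 4.368×10^-7 K/W
Sum of known resistances R_other = 4.368×10^-7 K/W
Total R = ΔT/Q = 121/4920 = 0.02459 K/W
R_calcium silicate = R_total − R_other = 0.02459 K/W
k = L/(R·A) = 0.055/(0.02459×35.3)

k ≈ 0.0634 W/(m·K)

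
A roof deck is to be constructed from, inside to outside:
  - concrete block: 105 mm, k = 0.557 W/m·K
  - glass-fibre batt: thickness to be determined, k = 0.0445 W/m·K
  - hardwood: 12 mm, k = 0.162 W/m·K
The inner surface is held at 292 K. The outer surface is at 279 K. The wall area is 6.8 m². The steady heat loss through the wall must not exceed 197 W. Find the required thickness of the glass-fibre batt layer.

Model the wall as resistances in series:
R_concrete block = L/(kA) = 0.105/(0.557×6.8) = 0.02772 K/W
R_hardwood = L/(kA) = 0.012/(0.162×6.8) = 0.01089 K/W
Sum of the known resistances R_other = 0.03862 K/W
Required total resistance R_tot = ΔT/Q_allow = 13/197 = 0.06599 K/W
R_glass-fibre batt = R_tot − R_other = 0.02737 K/W
L = R·k·A = 0.02737×0.0445×6.8

L ≈ 8.28 mm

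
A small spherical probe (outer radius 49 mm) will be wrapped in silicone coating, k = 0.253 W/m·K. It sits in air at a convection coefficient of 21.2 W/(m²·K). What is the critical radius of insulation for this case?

For a sphere r_cr = 2k/h = 2×0.253/21.2
r_cr = 23.9 mm; since the bare radius (49 mm) is above r_cr, any added insulation will reduce heat loss.

r_cr ≈ 23.9 mm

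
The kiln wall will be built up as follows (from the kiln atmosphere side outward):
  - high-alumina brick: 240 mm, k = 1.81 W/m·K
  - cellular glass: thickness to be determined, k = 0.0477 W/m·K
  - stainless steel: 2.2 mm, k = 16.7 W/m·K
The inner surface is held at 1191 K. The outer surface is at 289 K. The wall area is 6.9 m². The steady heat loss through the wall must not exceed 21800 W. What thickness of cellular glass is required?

L ≈ 7.29 mm

Using the resistance-network approach (series):
R_high-alumina brick = L/(kA) = 0.24/(1.81×6.9) = 0.01922 K/W
R_stainless steel = L/(kA) = 0.0022/(16.7×6.9) = 1.909×10^-5 K/W
Sum of the known resistances R_other = 0.01924 K/W
Required total resistance R_tot = ΔT/Q_allow = 902/21800 = 0.04138 K/W
R_cellular glass = R_tot − R_other = 0.02214 K/W
L = R·k·A = 0.02214×0.0477×6.9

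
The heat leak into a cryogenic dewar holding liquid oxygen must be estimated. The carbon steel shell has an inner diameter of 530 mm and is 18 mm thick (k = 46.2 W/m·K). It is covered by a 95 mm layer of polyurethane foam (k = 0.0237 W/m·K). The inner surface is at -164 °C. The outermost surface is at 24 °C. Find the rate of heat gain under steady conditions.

Spherical conduction: R = (1/r_in − 1/r_out)/(4πk) per layer; series-sum.
R_carbon steel shell = (1/0.265 − 1/0.283)/(4π×46.2) = 4.134×10^-4 K/W
R_polyurethane foam = (1/0.283 − 1/0.378)/(4π×0.0237) = 2.982 K/W
R_total = 2.982 K/W
Q = ΔT/R_total = 188/2.982

Q ≈ 63 W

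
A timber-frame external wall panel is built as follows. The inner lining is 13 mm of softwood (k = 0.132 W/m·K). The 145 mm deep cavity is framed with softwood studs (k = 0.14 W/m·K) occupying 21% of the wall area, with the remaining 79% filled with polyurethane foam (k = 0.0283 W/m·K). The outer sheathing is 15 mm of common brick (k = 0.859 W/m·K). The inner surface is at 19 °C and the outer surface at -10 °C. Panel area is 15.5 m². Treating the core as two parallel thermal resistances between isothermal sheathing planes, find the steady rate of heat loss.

Q ≈ 154 W

Sheathing layers in series; stud and cavity paths in parallel between them.
R_inner = 0.013/(0.132×15.5) = 0.006354 K/W
R_stud  = 0.145/(0.14×0.21×15.5) = 0.3182 K/W
R_cav   = 0.145/(0.0283×0.79×15.5) = 0.4184 K/W
1/R_core = 1/R_stud + 1/R_cav → R_core = 0.1807 K/W
R_outer = 0.015/(0.859×15.5) = 0.001127 K/W
R_total = 0.1882 K/W
Q = ΔT/R_total = 29/0.1882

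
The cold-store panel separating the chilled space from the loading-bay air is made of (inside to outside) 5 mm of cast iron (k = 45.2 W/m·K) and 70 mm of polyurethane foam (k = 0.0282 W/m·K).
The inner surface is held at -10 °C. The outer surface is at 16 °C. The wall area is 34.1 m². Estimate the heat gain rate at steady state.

Q ≈ 357 W

Model the wall as resistances in series:
R_cast iron = L/(kA) = 0.005/(45.2×34.1) = 3.244×10^-6 K/W
R_polyurethane foam = L/(kA) = 0.07/(0.0282×34.1) = 0.07279 K/W
R_total = 0.0728 K/W
Q = ΔT / R_total = 26 / 0.0728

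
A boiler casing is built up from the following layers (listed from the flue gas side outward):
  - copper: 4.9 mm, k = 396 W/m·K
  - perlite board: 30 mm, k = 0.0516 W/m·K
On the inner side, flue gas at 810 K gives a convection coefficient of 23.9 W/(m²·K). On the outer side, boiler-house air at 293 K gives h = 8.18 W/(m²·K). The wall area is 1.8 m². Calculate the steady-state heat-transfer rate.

Using the resistance-network approach (series):
R_inner film = 1/(h_i·A) = 1/(23.9×1.8) = 0.02325 K/W
R_copper = L/(kA) = 0.0049/(396×1.8) = 6.874×10^-6 K/W
R_perlite board = L/(kA) = 0.03/(0.0516×1.8) = 0.323 K/W
R_outer film = 1/(h_o·A) = 1/(8.18×1.8) = 0.06792 K/W
R_total = 0.4142 K/W
Q = ΔT / R_total = 517 / 0.4142

Q ≈ 1250 W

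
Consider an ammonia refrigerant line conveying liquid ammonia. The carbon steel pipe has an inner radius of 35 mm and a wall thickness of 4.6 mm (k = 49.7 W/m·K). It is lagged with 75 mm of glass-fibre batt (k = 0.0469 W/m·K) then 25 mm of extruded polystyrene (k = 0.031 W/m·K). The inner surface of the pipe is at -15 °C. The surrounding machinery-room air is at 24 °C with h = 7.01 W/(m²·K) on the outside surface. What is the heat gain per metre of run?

For a radial system each layer contributes R = ln(r_out/r_in)/(2πkL); films add R = 1/(hA).
R_carbon steel pipe wall = ln(39.6/35)/(2π×49.7×1) = 3.954×10^-4 K/W
R_glass-fibre batt = ln(114.6/39.6)/(2π×0.0469×1) = 3.606 K/W
R_extruded polystyrene = ln(139.6/114.6)/(2π×0.031×1) = 1.013 K/W
R_outer film = 1/(h_o·2πr_oL) = 1/(7.01×2π×0.1396×1) = 0.1626 K/W
R_total = 4.782 K/W
Q = ΔT/R_total = 39/4.782

q′ ≈ 8.16 W/m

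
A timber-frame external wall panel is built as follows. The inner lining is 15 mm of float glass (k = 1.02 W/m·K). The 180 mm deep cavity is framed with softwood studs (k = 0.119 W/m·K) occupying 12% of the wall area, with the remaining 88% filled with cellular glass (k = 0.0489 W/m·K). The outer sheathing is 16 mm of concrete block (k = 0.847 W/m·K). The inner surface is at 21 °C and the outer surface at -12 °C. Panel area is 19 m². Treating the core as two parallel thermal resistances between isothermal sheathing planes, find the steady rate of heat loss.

Sheathing layers in series; stud and cavity paths in parallel between them.
R_inner = 0.015/(1.02×19) = 7.74×10^-4 K/W
R_stud  = 0.18/(0.119×0.12×19) = 0.6634 K/W
R_cav   = 0.18/(0.0489×0.88×19) = 0.2202 K/W
1/R_core = 1/R_stud + 1/R_cav → R_core = 0.1653 K/W
R_outer = 0.016/(0.847×19) = 9.942×10^-4 K/W
R_total = 0.1671 K/W
Q = ΔT/R_total = 33/0.1671

Q ≈ 198 W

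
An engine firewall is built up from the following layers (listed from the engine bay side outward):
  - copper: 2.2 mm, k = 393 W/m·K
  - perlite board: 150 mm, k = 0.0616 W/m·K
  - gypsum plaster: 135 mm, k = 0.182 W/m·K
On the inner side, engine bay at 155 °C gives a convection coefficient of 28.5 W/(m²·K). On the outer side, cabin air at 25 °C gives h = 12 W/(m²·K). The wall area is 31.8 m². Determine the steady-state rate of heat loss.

Q ≈ 1250 W

Using the resistance-network approach (series):
R_inner film = 1/(h_i·A) = 1/(28.5×31.8) = 0.001103 K/W
R_copper = L/(kA) = 0.0022/(393×31.8) = 1.76×10^-7 K/W
R_perlite board = L/(kA) = 0.15/(0.0616×31.8) = 0.07657 K/W
R_gypsum plaster = L/(kA) = 0.135/(0.182×31.8) = 0.02333 K/W
R_outer film = 1/(h_o·A) = 1/(12×31.8) = 0.002621 K/W
R_total = 0.1036 K/W
Q = ΔT / R_total = 130 / 0.1036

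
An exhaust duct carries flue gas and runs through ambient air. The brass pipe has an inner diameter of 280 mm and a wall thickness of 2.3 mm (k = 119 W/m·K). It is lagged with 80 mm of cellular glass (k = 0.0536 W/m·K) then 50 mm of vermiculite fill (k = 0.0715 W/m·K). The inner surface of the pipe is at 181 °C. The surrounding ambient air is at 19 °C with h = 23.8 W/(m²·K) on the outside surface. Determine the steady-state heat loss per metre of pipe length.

q′ ≈ 90 W/m

Cylindrical conduction, so R = ln(r₂/r₁)/(2πkL) per layer, in series:
R_brass pipe wall = ln(142.3/140)/(2π×119×1) = 2.179×10^-5 K/W
R_cellular glass = ln(222.3/142.3)/(2π×0.0536×1) = 1.325 K/W
R_vermiculite fill = ln(272.3/222.3)/(2π×0.0715×1) = 0.4516 K/W
R_outer film = 1/(h_o·2πr_oL) = 1/(23.8×2π×0.2723×1) = 0.02456 K/W
R_total = 1.801 K/W
Q = ΔT/R_total = 162/1.801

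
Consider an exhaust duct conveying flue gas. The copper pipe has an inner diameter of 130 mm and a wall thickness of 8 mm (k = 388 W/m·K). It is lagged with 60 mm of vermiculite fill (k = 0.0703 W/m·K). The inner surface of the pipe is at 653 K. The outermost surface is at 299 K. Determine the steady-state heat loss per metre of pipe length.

Cylindrical conduction, so R = ln(r₂/r₁)/(2πkL) per layer, in series:
R_copper pipe wall = ln(73/65)/(2π×388×1) = 4.761×10^-5 K/W
R_vermiculite fill = ln(133/73)/(2π×0.0703×1) = 1.358 K/W
R_total = 1.358 K/W
Q = ΔT/R_total = 354/1.358

q′ ≈ 261 W/m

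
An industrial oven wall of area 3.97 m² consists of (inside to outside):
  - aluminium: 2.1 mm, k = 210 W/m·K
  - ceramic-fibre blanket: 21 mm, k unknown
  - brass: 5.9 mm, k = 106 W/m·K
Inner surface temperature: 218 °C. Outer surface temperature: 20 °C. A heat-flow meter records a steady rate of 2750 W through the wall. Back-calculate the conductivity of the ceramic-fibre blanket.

k ≈ 0.0735 W/(m·K)

Model the wall as resistances in series:
R_aluminium = L/(kA) = 0.0021/(210×3.97) = 2.519×10^-6 K/W
R_brass = L/(kA) = 0.0059/(106×3.97) = 1.402×10^-5 K/W
Sum of known resistances R_other = 1.654×10^-5 K/W
Total R = ΔT/Q = 198/2750 = 0.072 K/W
R_ceramic-fibre blanket = R_total − R_other = 0.07198 K/W
k = L/(R·A) = 0.021/(0.07198×3.97)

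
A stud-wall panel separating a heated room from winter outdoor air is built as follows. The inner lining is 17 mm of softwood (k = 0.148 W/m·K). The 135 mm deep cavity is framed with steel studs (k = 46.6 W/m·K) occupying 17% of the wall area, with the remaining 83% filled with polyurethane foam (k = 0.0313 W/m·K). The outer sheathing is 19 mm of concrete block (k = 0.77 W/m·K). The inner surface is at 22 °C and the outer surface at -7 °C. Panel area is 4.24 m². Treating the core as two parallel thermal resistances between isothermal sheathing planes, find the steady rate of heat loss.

Q ≈ 786 W

Sheathing layers in series; stud and cavity paths in parallel between them.
R_inner = 0.017/(0.148×4.24) = 0.02709 K/W
R_stud  = 0.135/(46.6×0.17×4.24) = 0.004019 K/W
R_cav   = 0.135/(0.0313×0.83×4.24) = 1.226 K/W
1/R_core = 1/R_stud + 1/R_cav → R_core = 0.004006 K/W
R_outer = 0.019/(0.77×4.24) = 0.00582 K/W
R_total = 0.03692 K/W
Q = ΔT/R_total = 29/0.03692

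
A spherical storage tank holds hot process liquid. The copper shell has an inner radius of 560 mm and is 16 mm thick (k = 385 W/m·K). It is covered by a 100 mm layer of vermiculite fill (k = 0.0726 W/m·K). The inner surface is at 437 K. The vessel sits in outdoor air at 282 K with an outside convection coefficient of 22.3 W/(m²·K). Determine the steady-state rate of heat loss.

Q ≈ 536 W

For a spherical shell R = (1/r₁ − 1/r₂)/(4πk); film R = 1/(h·4πr²). In series:
R_copper shell = (1/0.56 − 1/0.576)/(4π×385) = 1.025×10^-5 K/W
R_vermiculite fill = (1/0.576 − 1/0.676)/(4π×0.0726) = 0.2815 K/W
R_outer film = 1/(h·4πr_o²) = 1/(22.3×4π×0.676²) = 0.007809 K/W
R_total = 0.2893 K/W
Q = ΔT/R_total = 155/0.2893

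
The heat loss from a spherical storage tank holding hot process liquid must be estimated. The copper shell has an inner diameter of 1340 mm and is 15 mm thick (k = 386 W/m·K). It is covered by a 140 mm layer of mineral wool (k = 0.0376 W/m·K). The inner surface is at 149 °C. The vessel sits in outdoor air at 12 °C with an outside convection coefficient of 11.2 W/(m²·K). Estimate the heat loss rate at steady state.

Q ≈ 256 W

For a spherical shell R = (1/r₁ − 1/r₂)/(4πk); film R = 1/(h·4πr²). In series:
R_copper shell = (1/0.67 − 1/0.685)/(4π×386) = 6.738×10^-6 K/W
R_mineral wool = (1/0.685 − 1/0.825)/(4π×0.0376) = 0.5243 K/W
R_outer film = 1/(h·4πr_o²) = 1/(11.2×4π×0.825²) = 0.01044 K/W
R_total = 0.5348 K/W
Q = ΔT/R_total = 137/0.5348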